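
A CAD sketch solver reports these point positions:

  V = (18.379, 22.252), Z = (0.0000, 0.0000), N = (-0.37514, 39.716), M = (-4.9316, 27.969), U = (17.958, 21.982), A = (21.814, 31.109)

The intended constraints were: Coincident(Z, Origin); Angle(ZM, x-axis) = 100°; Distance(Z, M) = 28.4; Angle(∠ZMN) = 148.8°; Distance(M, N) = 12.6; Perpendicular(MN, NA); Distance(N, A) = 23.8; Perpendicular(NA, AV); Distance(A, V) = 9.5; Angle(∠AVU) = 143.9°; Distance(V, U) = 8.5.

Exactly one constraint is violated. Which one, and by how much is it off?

Distance(V, U) = 8.5 — off by 8.00.

Z = (0.00, 0.00) ✓; ZM at 100.0° ✓; |ZM| = 28.40 ✓; ∠ZMN = 148.8° ✓; |MN| = 12.60 ✓; ∠(MN, NA) = 90.00° ✓; |NA| = 23.80 ✓; ∠(NA, AV) = 90.00° ✓; |AV| = 9.500 ✓; ∠AVU = 143.9° ✓; |VU| = 0.5001 ✗.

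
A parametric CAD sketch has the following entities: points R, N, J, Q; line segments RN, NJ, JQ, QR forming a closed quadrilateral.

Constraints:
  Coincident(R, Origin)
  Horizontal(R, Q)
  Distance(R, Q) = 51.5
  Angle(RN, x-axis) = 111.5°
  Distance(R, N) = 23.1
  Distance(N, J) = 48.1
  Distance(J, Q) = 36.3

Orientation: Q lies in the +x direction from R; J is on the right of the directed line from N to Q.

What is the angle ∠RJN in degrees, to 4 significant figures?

12.54°

R is at the origin; RQ is horizontal with |RQ| = 51.5 and Q in +x, so Q = (51.5, 0). RN runs at 111.5° with |RN| = 23.1, so N = (-8.466, 21.49). J is determined by |NJ| = 48.1 and |JQ| = 36.3 together: it lies at the intersection of circle(N, 48.1) and circle(Q, 36.3). With |NQ| = 63.70, the foot of the radical line on NQ is 39.67 from N and the perpendicular offset is √(48.1² − 39.67²) = 27.20. Taking the right-of-NQ solution: J = (19.70, -17.50).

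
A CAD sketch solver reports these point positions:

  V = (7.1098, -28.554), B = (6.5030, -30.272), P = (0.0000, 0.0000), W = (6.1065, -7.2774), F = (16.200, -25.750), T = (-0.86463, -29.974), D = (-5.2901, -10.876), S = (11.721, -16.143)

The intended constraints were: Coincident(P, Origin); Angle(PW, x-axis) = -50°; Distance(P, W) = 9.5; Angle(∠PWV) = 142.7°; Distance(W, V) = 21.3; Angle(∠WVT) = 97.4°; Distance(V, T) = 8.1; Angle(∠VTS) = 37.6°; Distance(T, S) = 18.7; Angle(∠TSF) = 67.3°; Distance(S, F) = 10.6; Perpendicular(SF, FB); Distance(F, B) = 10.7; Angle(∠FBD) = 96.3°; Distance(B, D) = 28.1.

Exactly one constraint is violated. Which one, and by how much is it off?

Distance(B, D) = 28.1 — off by 5.40.

P = (0.00, 0.00) ✓; PW at -50.00° ✓; |PW| = 9.500 ✓; ∠PWV = 142.7° ✓; |WV| = 21.30 ✓; ∠WVT = 97.40° ✓; |VT| = 8.100 ✓; ∠VTS = 37.60° ✓; |TS| = 18.70 ✓; ∠TSF = 67.30° ✓; |SF| = 10.60 ✓; ∠(SF, FB) = 89.99° ✓; |FB| = 10.70 ✓; ∠FBD = 96.30° ✓; |BD| = 22.70 ✗.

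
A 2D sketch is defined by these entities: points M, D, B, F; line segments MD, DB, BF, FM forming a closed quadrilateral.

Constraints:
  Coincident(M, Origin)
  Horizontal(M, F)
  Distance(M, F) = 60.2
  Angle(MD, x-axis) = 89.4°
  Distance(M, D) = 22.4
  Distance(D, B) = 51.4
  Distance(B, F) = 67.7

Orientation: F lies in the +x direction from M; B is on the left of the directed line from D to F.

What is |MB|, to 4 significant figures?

70.24

Checks: |DB| = 51.40 ✓; |BF| = 67.70 ✓.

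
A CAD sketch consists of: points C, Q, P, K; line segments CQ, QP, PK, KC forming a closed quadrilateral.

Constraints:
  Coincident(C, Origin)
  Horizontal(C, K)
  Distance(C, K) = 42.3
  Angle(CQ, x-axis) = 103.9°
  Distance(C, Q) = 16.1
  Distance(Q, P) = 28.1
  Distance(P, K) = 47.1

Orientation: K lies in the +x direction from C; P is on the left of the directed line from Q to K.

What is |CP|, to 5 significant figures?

39.944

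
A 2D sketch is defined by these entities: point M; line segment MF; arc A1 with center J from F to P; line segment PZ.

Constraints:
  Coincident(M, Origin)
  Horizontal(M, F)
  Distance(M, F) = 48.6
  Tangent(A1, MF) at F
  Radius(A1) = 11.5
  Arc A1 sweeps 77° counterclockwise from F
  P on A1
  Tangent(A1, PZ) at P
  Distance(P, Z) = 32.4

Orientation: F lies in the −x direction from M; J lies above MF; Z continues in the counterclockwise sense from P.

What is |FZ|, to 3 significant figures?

44.5

M is at the origin; MF is horizontal with |MF| = 48.6 and F on the −x side, so F = (-48.6, 0.00). Since A1 is tangent to MF there, JF ⟂ MF, so J = F + (0, 11.5) = (-48.6, 11.5). On A1, F sits at bearing -90° from J; a 77° counterclockwise sweep puts P at bearing -13°, so P = J + 11.5·(cos -13°, sin -13°) = (-37.4, 8.91). Tangency of A1 to PZ means the radius JP is perpendicular to PZ, so PZ runs along (−sin -13°, cos -13°); with |PZ| = 32.4, Z = (-30.1, 40.5). Then |FZ| = |Z − F| = 44.5.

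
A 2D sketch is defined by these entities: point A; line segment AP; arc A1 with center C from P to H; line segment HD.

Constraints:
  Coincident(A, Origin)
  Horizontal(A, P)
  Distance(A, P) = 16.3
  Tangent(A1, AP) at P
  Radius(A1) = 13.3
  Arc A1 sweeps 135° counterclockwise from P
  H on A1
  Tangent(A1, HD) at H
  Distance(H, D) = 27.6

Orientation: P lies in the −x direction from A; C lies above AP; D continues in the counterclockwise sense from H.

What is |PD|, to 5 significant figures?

43.415

A is at the origin; AP is horizontal with |AP| = 16.3 and P on the −x side, so P = (-16.300, 0.0000). Since A1 is tangent to AP there, CP ⟂ AP, so C = P + (0, 13.3) = (-16.300, 13.300). On A1, P sits at bearing -90° from C; a 135° counterclockwise sweep puts H at bearing 45°, so H = C + 13.3·(cos 45°, sin 45°) = (-6.8955, 22.705). Tangency of A1 to HD means the radius CH is perpendicular to HD, so HD runs along (−sin 45°, cos 45°); with |HD| = 27.6, D = (-26.412, 42.221). Then |PD| = |D − P| = 43.415.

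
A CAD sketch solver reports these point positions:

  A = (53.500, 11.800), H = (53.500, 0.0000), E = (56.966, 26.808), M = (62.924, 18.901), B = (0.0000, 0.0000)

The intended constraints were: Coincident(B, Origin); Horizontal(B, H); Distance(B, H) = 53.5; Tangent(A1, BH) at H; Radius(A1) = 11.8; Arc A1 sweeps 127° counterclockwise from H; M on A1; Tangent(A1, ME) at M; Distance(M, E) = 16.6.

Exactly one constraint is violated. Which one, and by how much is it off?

Distance(M, E) = 16.6 — off by 6.70.

B = (0.00, 0.00) ✓; B.y = 0.00, H.y = 0.00 ✓; |BH| = 53.50 ✓; ∠(AH, HB) = 90.00° ✓; |AH| = 11.80 ✓; bearing(A→M) − bearing(A→H) = 127.0° ✓; |AM| = 11.80 ✓; ∠(AM, ME) = 90.00° ✓; |ME| = 9.900 ✗.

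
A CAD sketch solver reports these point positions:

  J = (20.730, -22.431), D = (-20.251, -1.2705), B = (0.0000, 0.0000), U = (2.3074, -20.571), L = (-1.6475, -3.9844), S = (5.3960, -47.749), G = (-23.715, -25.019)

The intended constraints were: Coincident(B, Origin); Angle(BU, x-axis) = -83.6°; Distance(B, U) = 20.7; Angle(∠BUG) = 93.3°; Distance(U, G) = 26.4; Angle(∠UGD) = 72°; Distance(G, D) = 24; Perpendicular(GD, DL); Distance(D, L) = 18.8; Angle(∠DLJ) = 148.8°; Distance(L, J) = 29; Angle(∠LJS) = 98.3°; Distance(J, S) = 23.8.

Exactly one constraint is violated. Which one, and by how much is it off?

Distance(J, S) = 23.8 — off by 5.80.

B = (0.00, 0.00) ✓; BU at -83.60° ✓; |BU| = 20.70 ✓; ∠BUG = 93.30° ✓; |UG| = 26.40 ✓; ∠UGD = 72.00° ✓; |GD| = 24.00 ✓; ∠(GD, DL) = 90.00° ✓; |DL| = 18.80 ✓; ∠DLJ = 148.8° ✓; |LJ| = 29.00 ✓; ∠LJS = 98.30° ✓; |JS| = 29.60 ✗.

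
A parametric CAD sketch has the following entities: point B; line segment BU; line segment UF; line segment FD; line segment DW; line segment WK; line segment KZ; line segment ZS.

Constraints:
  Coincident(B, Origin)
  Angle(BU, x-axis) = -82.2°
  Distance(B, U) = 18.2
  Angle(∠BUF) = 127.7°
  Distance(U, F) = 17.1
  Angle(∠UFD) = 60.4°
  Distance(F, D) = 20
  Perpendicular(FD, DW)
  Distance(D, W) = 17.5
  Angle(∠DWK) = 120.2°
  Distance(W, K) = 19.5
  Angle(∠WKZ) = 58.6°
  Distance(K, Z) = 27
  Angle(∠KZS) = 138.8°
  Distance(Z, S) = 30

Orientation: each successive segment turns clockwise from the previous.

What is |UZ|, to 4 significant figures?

15.30

∠DWK = 120.2° gives WK at -43.90° from the x-axis; with |WK| = 19.5, K = (15.89, -19.72). ∠WKZ = 58.6° gives KZ at -165.3° from the x-axis; with |KZ| = 27.0, Z = (-10.23, -26.57). Then |UZ| = |Z − U| = 15.30.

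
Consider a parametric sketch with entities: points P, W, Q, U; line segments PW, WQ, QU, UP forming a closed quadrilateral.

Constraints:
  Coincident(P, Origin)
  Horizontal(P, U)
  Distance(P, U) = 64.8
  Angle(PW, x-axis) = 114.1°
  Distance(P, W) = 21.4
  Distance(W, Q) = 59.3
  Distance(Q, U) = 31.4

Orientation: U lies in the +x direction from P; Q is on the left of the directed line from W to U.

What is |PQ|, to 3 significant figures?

57.2

P is at the origin; P and U share the same y with |PU| = 64.8 and U in +x, so U = (64.8, 0). PW runs at 114.1° with |PW| = 21.4, so W = (-8.74, 19.5). Q is determined by |WQ| = 59.3 and |QU| = 31.4 together: it lies at the intersection of circle(W, 59.3) and circle(U, 31.4). With |WU| = 76.1, the foot of the radical line on WU is 54.7 from W and the perpendicular offset is √(59.3² − 54.7²) = 23.0. Taking the left-of-WU solution: Q = (50.0, 27.7).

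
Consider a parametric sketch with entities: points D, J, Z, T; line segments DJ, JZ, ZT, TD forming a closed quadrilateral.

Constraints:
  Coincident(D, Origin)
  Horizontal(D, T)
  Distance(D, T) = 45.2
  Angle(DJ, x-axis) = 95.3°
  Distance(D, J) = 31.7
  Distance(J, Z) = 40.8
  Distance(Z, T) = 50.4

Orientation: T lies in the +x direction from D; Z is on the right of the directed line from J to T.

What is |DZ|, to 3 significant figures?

10.2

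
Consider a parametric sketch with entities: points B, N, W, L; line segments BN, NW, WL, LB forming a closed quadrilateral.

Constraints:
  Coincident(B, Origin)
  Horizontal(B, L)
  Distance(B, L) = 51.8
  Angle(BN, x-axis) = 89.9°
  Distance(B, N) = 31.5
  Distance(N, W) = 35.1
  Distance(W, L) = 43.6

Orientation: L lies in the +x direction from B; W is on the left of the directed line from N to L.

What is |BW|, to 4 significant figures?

52.49

Checks: |NW| = 35.10 ✓; |WL| = 43.60 ✓.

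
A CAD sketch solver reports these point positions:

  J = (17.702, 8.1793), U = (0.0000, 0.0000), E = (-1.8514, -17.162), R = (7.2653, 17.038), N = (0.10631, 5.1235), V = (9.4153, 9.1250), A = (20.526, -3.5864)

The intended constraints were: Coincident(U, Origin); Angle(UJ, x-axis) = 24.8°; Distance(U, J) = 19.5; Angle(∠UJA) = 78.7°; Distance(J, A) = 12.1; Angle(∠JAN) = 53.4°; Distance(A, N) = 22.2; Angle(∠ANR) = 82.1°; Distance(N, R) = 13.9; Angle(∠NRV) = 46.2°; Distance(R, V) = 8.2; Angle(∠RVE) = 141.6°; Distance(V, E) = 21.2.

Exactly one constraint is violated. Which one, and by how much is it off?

Distance(V, E) = 21.2 — off by 7.40.

U = (0.00, 0.00) ✓; UJ at 24.80° ✓; |UJ| = 19.50 ✓; ∠UJA = 78.70° ✓; |JA| = 12.10 ✓; ∠JAN = 53.40° ✓; |AN| = 22.20 ✓; ∠ANR = 82.10° ✓; |NR| = 13.90 ✓; ∠NRV = 46.20° ✓; |RV| = 8.200 ✓; ∠RVE = 141.6° ✓; |VE| = 28.60 ✗.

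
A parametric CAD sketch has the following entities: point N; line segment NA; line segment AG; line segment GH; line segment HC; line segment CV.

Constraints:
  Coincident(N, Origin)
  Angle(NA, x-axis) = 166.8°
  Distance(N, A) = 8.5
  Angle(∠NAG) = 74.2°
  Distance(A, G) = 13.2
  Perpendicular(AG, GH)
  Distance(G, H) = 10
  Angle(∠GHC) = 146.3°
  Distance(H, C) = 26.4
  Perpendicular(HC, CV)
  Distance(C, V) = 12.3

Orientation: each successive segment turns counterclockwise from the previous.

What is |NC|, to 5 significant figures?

24.080

N is at the origin; NA runs at 166.8° with length 8.5, so A = (-8.2754, 1.9410). ∠NAG = 74.2° gives AG at -87.400° from the x-axis; with |AG| = 13.2, G = (-7.6766, -11.245). AG is perpendicular to GH, so GH runs at 2.6000°; with |GH| = 10.0, H = (2.3131, -10.792). ∠GHC = 146.3° gives HC at 36.300° from the x-axis; with |HC| = 26.4, C = (23.590, 4.8373). Then |NC| = |C − N| = 24.080.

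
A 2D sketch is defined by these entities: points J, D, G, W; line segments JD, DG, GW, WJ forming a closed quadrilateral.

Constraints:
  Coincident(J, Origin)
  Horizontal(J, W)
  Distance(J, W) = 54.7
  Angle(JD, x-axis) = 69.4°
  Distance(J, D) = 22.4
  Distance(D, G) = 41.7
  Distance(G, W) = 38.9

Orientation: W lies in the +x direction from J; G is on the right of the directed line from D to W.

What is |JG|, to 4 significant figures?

27.86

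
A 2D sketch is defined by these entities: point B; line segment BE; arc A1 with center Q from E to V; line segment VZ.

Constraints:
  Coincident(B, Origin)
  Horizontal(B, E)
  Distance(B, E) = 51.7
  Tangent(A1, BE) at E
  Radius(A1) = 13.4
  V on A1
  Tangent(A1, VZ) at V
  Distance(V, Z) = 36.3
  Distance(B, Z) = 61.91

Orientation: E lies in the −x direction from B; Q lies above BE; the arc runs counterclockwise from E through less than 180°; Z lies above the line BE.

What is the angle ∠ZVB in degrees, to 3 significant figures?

107°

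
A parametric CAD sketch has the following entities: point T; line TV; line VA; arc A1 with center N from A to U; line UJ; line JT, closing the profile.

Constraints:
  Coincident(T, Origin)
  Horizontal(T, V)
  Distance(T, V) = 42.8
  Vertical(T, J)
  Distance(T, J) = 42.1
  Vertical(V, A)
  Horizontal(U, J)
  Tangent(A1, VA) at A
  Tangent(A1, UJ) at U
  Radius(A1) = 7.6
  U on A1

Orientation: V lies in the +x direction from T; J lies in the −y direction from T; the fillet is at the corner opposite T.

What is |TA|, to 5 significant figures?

54.974

The virtual corner opposite T is at (42.800, -42.100). Tangency of A1 to VA means the radius NA is perpendicular to VA and A1 meets UJ tangentially, so NU is at right angles to UJ, with radius 7.6, so the center N sits 7.6 in from both sides at N = (35.200, -34.500). That places the tangent points at A = (42.800, -34.500) on VA and U = (35.200, -42.100) on UJ. Then |TA| = |A − T| = 54.974.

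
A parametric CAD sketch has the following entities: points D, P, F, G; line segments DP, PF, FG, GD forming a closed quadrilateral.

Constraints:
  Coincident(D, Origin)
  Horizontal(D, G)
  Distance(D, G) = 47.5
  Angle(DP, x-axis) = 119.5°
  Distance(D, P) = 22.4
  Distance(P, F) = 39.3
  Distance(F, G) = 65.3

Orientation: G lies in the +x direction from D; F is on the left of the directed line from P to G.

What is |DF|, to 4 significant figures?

53.88

Checks: |PF| = 39.30 ✓; |FG| = 65.30 ✓.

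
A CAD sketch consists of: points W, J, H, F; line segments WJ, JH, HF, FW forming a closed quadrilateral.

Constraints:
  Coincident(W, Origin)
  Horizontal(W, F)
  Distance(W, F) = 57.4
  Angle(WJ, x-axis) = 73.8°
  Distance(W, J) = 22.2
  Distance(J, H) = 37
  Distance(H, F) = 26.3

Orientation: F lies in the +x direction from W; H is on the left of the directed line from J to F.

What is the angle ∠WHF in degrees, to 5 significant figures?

95.588°

W is at the origin; WF is horizontal with |WF| = 57.4 and F in +x, so F = (57.4, 0). WJ runs at 73.8° with |WJ| = 22.2, so J = (6.1936, 21.319). H is determined by |JH| = 37.0 and |HF| = 26.3 together: it lies at the intersection of circle(J, 37.0) and circle(F, 26.3). With |JF| = 55.467, the foot of the radical line on JF is 33.839 from J and the perpendicular offset is √(37.0² − 33.839²) = 14.964. Taking the left-of-JF solution: H = (43.185, 22.127).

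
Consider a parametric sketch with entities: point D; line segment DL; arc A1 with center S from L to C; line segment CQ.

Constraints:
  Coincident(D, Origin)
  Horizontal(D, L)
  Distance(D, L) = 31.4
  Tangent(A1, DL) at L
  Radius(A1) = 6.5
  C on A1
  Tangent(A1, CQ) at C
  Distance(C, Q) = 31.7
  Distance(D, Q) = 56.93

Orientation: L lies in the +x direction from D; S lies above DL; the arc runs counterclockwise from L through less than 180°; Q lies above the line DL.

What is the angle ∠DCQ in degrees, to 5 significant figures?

108.83°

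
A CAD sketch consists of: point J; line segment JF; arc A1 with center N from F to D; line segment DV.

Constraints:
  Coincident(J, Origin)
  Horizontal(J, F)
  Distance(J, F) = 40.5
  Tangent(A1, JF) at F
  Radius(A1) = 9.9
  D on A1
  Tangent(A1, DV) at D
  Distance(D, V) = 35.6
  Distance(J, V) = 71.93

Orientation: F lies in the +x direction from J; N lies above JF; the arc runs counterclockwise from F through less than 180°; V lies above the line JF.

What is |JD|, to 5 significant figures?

50.734

J is at the origin; J and F share the same y with |JF| = 40.5 and F on the +x side, so F = (40.500, 0.0000). A1 meets JF tangentially, so NF is at right angles to JF, so N = F + (0, 9.9) = (40.500, 9.9000). Since ND ⟂ DV (tangency), |NV| = √(9.9² + 35.6²) = 36.951 regardless of where D sits on A1. So V lies on both circle(J, 71.93) and circle(N, 36.951); the above-JF intersection is V = (58.120, 42.379). D is the foot of the tangent from V: D = (50.149, 7.6833).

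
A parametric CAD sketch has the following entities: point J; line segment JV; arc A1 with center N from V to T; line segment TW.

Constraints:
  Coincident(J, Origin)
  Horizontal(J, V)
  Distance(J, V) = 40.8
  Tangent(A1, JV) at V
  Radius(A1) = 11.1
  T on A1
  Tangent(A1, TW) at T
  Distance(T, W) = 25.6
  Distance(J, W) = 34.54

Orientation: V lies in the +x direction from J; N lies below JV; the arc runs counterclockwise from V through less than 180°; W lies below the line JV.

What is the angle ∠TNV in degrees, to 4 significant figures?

62.63°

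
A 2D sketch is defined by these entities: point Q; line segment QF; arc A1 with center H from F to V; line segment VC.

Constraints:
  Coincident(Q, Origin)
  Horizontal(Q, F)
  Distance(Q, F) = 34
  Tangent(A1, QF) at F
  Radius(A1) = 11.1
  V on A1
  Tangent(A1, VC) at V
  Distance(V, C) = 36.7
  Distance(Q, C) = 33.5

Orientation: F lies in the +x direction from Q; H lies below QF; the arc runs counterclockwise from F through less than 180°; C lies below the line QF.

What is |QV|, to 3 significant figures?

25.6

Q is at the origin; QF is horizontal with |QF| = 34.0 and F on the +x side, so F = (34.0, 0.00). A1 meets QF tangentially, so HF is at right angles to QF, so H = F + (0, -11.1) = (34.0, -11.1). Since HV ⟂ VC (tangency), |HC| = √(11.1² + 36.7²) = 38.3 regardless of where V sits on A1. So C lies on both circle(Q, 33.5) and circle(H, 38.3); the below-QF intersection is C = (2.80, -33.4). V is the foot of the tangent from C: V = (25.2, -4.32).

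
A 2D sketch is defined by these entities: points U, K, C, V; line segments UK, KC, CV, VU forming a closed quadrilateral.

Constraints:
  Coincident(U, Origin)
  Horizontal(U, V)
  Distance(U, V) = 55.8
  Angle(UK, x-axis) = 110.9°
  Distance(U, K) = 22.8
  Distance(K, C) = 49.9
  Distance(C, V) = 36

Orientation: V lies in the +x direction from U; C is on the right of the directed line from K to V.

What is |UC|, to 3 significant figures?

29.3

U is at the origin; U and V share the same y with |UV| = 55.8 and V in +x, so V = (55.8, 0). UK runs at 110.9° with |UK| = 22.8, so K = (-8.13, 21.3). C is determined by |KC| = 49.9 and |CV| = 36.0 together: it lies at the intersection of circle(K, 49.9) and circle(V, 36.0). With |KV| = 67.4, the foot of the radical line on KV is 42.6 from K and the perpendicular offset is √(49.9² − 42.6²) = 26.1. Taking the right-of-KV solution: C = (24.0, -16.9).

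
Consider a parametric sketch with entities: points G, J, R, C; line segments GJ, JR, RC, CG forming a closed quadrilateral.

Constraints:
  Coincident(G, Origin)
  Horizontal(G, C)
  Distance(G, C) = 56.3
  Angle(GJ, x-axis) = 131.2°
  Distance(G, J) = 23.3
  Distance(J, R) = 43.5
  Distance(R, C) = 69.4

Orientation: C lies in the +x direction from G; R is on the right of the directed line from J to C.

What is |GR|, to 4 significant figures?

26.71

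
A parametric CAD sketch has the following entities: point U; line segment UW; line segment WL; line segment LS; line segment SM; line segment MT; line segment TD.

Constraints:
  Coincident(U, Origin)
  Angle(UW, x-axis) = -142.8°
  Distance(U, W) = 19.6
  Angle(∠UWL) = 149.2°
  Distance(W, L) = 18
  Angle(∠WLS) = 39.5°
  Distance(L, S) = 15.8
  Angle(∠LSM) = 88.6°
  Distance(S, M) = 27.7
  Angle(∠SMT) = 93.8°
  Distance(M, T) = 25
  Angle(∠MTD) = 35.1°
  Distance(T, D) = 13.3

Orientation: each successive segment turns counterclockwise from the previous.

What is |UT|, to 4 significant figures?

45.44

U is at the origin; UW runs at -142.8° with length 19.6, so W = (-15.61, -11.85). ∠UWL = 149.2° gives WL at -112.0° from the x-axis; with |WL| = 18.0, L = (-22.35, -28.54). ∠WLS = 39.5° gives LS at 28.50° from the x-axis; with |LS| = 15.8, S = (-8.470, -21.00). ∠LSM = 88.6° gives SM at 119.9° from the x-axis; with |SM| = 27.7, M = (-22.28, 3.013). ∠SMT = 93.8° gives MT at -153.9° from the x-axis; with |MT| = 25.0, T = (-44.73, -7.986). Then |UT| = |T − U| = 45.44.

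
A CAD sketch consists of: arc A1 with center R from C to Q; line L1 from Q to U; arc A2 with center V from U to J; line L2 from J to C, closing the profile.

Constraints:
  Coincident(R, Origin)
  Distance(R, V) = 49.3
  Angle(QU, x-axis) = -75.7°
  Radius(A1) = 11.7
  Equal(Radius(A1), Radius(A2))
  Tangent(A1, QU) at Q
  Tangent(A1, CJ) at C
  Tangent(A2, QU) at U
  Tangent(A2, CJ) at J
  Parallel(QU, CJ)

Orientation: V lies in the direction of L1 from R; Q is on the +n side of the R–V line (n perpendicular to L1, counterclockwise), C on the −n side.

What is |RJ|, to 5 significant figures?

50.669

Tangency of A1 to both parallel lines with radius 11.7 puts Q and C at R ± 11.7·n: Q = (11.337, 2.8899), C = (-11.337, -2.8899). Equal radii place U and J the same way about V: U = V + 11.7·n = (23.515, -44.883), J = V − 11.7·n = (0.83957, -50.662). Then |RJ| = |J − R| = 50.669.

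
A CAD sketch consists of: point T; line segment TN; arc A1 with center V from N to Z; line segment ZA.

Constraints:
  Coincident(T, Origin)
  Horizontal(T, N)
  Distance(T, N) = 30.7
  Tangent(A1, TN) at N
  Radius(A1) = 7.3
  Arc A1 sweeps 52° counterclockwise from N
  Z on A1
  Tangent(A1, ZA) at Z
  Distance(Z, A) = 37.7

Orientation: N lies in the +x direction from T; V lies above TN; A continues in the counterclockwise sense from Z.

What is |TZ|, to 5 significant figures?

36.560

T is at the origin; T and N share the same y with |TN| = 30.7 and N on the +x side, so N = (30.700, 0.0000). Since A1 is tangent to TN there, VN ⟂ TN, so V = N + (0, 7.3) = (30.700, 7.3000). On A1, N sits at bearing -90° from V; a 52° counterclockwise sweep puts Z at bearing -38°, so Z = V + 7.3·(cos -38°, sin -38°) = (36.452, 2.8057). Then |TZ| = |Z − T| = 36.560.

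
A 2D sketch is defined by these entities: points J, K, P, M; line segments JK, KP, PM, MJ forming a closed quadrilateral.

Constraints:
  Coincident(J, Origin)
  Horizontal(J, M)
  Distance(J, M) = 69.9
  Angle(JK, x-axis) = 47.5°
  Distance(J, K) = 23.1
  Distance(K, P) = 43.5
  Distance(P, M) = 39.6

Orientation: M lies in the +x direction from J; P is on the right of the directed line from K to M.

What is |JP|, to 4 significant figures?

42.13

J is at the origin; J and M share the same y with |JM| = 69.9 and M in +x, so M = (69.9, 0). JK runs at 47.5° with |JK| = 23.1, so K = (15.61, 17.03). P is determined by |KP| = 43.5 and |PM| = 39.6 together: it lies at the intersection of circle(K, 43.5) and circle(M, 39.6). With |KM| = 56.90, the foot of the radical line on KM is 31.30 from K and the perpendicular offset is √(43.5² − 31.30²) = 30.21. Taking the right-of-KM solution: P = (36.43, -21.16).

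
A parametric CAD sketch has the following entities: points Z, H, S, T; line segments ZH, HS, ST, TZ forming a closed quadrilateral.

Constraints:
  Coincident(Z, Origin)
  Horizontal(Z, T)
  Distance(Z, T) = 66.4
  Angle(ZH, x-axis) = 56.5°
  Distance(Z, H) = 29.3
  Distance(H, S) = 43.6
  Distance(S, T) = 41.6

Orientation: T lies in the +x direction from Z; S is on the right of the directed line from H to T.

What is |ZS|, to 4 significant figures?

33.45

Z is at the origin; ZT is horizontal with |ZT| = 66.4 and T in +x, so T = (66.4, 0). ZH runs at 56.5° with |ZH| = 29.3, so H = (16.17, 24.43). S is determined by |HS| = 43.6 and |ST| = 41.6 together: it lies at the intersection of circle(H, 43.6) and circle(T, 41.6). With |HT| = 55.86, the foot of the radical line on HT is 29.45 from H and the perpendicular offset is √(43.6² − 29.45²) = 32.15. Taking the right-of-HT solution: S = (28.60, -17.36).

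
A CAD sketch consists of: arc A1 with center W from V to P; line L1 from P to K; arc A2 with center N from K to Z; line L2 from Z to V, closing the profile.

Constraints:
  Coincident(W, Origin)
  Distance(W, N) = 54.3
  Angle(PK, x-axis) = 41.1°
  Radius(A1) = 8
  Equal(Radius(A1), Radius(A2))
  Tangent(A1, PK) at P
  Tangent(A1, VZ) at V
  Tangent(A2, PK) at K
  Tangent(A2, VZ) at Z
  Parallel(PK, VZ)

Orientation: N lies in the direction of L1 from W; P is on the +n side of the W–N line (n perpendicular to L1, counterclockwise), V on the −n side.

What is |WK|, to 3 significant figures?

54.9

Tangency of A1 to both parallel lines with radius 8.0 puts P and V at W ± 8.0·n: P = (-5.26, 6.03), V = (5.26, -6.03). Equal radii place K and Z the same way about N: K = N + 8.0·n = (35.7, 41.7), Z = N − 8.0·n = (46.2, 29.7). Then |WK| = |K − W| = 54.9.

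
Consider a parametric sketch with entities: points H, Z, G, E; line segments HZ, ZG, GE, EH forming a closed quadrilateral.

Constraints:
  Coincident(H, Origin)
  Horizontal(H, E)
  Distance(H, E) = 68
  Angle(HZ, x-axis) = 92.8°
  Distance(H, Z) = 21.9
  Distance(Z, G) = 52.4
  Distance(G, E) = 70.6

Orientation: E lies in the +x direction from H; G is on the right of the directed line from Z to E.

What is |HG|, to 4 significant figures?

30.55

H is at the origin; H and E share the same y with |HE| = 68.0 and E in +x, so E = (68.0, 0). HZ runs at 92.8° with |HZ| = 21.9, so Z = (-1.070, 21.87). G is determined by |ZG| = 52.4 and |GE| = 70.6 together: it lies at the intersection of circle(Z, 52.4) and circle(E, 70.6). With |ZE| = 72.45, the foot of the radical line on ZE is 20.78 from Z and the perpendicular offset is √(52.4² − 20.78²) = 48.11. Taking the right-of-ZE solution: G = (4.213, -30.26).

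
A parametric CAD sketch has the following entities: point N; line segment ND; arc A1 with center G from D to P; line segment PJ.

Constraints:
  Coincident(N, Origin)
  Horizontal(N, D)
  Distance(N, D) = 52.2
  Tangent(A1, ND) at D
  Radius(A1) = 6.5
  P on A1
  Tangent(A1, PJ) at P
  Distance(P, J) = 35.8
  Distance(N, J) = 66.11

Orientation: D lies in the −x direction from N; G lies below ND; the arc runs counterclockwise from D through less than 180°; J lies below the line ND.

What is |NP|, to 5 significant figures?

59.070

N is at the origin; ND is horizontal with |ND| = 52.2 and D on the −x side, so D = (-52.200, 0.0000). Since A1 is tangent to ND there, GD ⟂ ND, so G = D + (0, -6.5) = (-52.200, -6.5000). Since GP ⟂ PJ (tangency), |GJ| = √(6.5² + 35.8²) = 36.385 regardless of where P sits on A1. So J lies on both circle(N, 66.11) and circle(G, 36.385); the below-ND intersection is J = (-50.353, -42.838). P is the foot of the tangent from J: P = (-58.528, -7.9844).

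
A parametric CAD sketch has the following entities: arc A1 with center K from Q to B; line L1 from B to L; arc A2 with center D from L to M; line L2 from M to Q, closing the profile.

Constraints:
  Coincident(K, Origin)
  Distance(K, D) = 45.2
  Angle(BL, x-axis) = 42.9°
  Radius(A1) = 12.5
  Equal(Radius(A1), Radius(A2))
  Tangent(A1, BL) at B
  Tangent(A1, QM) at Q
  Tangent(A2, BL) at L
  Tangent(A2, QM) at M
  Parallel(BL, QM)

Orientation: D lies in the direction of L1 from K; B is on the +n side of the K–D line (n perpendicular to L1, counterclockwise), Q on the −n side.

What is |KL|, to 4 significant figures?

46.90

The slot axis is L1's direction at 42.9°, so u = (cos 42.9°, sin 42.9°) = (0.7325, 0.6807) and n = (−sin 42.9°, cos 42.9°) = (-0.6807, 0.7325). K is at the origin and D lies 45.2 along u from K, so D = 45.2·u = (33.11, 30.77). Tangency of A1 to both parallel lines with radius 12.5 puts B and Q at K ± 12.5·n: B = (-8.509, 9.157), Q = (8.509, -9.157). Equal radii place L and M the same way about D: L = D + 12.5·n = (24.60, 39.93), M = D − 12.5·n = (41.62, 21.61). Then |KL| = |L − K| = 46.90.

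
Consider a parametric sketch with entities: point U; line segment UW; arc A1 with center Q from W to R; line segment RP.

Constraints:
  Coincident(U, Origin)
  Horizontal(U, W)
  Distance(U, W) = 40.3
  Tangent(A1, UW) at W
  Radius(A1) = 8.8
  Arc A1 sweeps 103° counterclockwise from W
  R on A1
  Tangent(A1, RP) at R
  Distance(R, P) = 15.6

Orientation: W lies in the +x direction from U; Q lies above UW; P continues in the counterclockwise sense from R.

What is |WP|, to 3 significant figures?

26.5

On A1, W sits at bearing -90° from Q; a 103° counterclockwise sweep puts R at bearing 13°, so R = Q + 8.8·(cos 13°, sin 13°) = (48.9, 10.8). A1 meets RP tangentially, so QR is at right angles to RP, so RP runs along (−sin 13°, cos 13°); with |RP| = 15.6, P = (45.4, 26.0). Then |WP| = |P − W| = 26.5.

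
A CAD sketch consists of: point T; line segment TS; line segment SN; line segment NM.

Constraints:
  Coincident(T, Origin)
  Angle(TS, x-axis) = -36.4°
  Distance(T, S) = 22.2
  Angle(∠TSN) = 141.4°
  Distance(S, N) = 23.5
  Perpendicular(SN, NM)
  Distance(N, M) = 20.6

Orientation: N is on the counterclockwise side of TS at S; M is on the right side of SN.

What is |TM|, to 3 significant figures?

53.4

T is at the origin; TS runs at -36.4° with length 22.2, so S = 22.2·(cos -36.4°, sin -36.4°) = (17.9, -13.2). ∠TSN = 141.4°, so SN runs at -36.4° + (180° − 141.4°) = 2.20° from the x-axis; with |SN| = 23.5, N = S + 23.5·(cos 2.20°, sin 2.20°) = (41.4, -12.3). SN is perpendicular to NM; with |NM| = 20.6 on the right of SN, M = N + 20.6·(0.0384, -0.999) = (42.1, -32.9). Then |TM| = |M − T| = 53.4.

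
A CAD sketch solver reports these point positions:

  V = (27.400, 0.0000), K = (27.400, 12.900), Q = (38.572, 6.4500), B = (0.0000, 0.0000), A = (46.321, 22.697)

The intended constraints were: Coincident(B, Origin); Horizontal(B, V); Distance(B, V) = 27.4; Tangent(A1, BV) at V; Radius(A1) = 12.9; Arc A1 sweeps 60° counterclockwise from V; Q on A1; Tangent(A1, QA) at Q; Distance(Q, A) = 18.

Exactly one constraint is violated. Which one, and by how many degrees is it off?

Tangent(A1, QA) at Q — off by 4.50°.

B = (0.00, 0.00) ✓; B.y = 0.00, V.y = 0.00 ✓; |BV| = 27.40 ✓; ∠(KV, VB) = 90.00° ✓; |KV| = 12.90 ✓; bearing(K→Q) − bearing(K→V) = 60.00° ✓; |KQ| = 12.90 ✓; ∠(KQ, QA) = 85.50° ✗; |QA| = 18.00 ✓.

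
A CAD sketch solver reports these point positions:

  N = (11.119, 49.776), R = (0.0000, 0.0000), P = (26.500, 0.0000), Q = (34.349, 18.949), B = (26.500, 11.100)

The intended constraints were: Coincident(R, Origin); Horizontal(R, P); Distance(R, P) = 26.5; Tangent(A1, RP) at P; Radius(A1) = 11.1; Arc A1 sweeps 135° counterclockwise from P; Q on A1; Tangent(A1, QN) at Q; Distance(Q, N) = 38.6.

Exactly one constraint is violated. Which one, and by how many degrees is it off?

Tangent(A1, QN) at Q — off by 8.00°.

R = (0.00, 0.00) ✓; R.y = 0.00, P.y = 0.00 ✓; |RP| = 26.50 ✓; ∠(BP, PR) = 90.00° ✓; |BP| = 11.10 ✓; bearing(B→Q) − bearing(B→P) = 135.0° ✓; |BQ| = 11.10 ✓; ∠(BQ, QN) = 98.00° ✗; |QN| = 38.60 ✓.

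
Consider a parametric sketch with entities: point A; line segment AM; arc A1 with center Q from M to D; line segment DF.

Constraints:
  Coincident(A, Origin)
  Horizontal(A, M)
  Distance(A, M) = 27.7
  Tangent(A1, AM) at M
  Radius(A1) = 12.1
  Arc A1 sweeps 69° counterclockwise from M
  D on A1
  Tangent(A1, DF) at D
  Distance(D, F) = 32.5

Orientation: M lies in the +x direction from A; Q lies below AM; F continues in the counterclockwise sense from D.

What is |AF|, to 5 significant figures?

38.401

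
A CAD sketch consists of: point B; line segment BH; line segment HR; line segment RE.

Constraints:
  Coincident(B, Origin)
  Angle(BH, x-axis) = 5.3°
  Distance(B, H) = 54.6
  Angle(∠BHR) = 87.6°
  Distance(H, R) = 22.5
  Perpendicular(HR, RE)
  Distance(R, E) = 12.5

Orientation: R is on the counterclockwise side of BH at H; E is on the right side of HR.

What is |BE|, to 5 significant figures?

70.033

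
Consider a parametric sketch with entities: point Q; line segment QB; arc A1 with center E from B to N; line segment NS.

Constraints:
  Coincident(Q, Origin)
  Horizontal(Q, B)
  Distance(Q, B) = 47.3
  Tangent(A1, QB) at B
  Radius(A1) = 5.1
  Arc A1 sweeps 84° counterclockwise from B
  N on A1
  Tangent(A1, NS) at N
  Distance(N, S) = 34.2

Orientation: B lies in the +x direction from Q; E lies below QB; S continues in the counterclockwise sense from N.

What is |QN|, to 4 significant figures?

42.47

Since A1 is tangent to QB there, EB ⟂ QB, so E = B + (0, -5.1) = (47.30, -5.100). On A1, B sits at bearing 90° from E; an 84° counterclockwise sweep puts N at bearing 174°, so N = E + 5.1·(cos 174°, sin 174°) = (42.23, -4.567). Then |QN| = |N − Q| = 42.47.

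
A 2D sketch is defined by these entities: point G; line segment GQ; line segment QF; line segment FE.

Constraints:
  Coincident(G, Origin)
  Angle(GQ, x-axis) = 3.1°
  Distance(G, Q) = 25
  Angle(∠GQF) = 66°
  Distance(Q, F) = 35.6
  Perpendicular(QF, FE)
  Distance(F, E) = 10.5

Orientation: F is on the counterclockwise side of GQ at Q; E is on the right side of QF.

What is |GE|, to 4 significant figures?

41.93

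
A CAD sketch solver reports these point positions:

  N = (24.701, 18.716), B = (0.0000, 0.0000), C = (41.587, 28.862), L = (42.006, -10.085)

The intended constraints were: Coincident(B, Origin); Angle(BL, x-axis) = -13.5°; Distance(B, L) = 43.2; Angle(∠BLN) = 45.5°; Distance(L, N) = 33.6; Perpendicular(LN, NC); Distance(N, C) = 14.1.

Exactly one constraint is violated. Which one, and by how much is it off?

Distance(N, C) = 14.1 — off by 5.60.

B = (0.00, 0.00) ✓; BL at -13.50° ✓; |BL| = 43.20 ✓; ∠BLN = 45.50° ✓; |LN| = 33.60 ✓; ∠(LN, NC) = 90.00° ✓; |NC| = 19.70 ✗.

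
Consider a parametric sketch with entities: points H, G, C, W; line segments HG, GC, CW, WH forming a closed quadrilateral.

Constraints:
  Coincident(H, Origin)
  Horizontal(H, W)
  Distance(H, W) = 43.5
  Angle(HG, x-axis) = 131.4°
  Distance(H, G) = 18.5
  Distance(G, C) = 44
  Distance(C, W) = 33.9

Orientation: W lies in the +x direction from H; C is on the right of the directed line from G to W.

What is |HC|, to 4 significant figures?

25.51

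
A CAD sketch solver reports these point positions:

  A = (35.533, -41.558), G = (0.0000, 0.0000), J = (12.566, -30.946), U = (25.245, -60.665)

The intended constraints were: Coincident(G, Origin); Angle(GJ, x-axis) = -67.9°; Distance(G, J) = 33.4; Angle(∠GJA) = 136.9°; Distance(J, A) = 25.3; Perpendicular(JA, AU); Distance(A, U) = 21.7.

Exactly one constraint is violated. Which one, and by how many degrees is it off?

Perpendicular(JA, AU) — off by 3.50°.

G = (0.00, 0.00) ✓; GJ at -67.90° ✓; |GJ| = 33.40 ✓; ∠GJA = 136.9° ✓; |JA| = 25.30 ✓; ∠(JA, AU) = 93.50° ✗; |AU| = 21.70 ✓.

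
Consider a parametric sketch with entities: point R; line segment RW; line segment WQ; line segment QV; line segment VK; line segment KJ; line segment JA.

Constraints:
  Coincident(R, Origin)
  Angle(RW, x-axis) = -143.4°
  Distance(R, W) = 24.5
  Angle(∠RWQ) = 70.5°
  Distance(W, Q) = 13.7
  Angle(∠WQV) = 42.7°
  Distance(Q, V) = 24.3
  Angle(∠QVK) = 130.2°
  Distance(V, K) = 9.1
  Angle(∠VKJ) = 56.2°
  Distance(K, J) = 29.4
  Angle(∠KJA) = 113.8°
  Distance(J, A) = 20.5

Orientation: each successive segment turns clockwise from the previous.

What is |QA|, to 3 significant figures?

12.0

∠VKJ = 56.2° gives KJ at 156° from the x-axis; with |KJ| = 29.4, J = (-28.0, -10.8). ∠KJA = 113.8° gives JA at 90.0° from the x-axis; with |JA| = 20.5, A = (-28.0, 9.67). Then |QA| = |A − Q| = 12.0.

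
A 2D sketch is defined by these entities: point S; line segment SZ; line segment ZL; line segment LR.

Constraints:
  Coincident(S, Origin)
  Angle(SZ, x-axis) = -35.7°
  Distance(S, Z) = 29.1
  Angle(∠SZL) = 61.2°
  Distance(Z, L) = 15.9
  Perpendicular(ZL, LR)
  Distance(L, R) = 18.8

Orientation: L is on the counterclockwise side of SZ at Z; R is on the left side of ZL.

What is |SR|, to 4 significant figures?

6.960

∠SZL = 61.2°, so ZL runs at -35.7° + (180° − 61.2°) = 83.10° from the x-axis; with |ZL| = 15.9, L = Z + 15.9·(cos 83.10°, sin 83.10°) = (25.54, -1.196). ZL ⟂ LR; with |LR| = 18.8 on the left of ZL, R = L + 18.8·(-0.9928, 0.1201) = (6.878, 1.062). Then |SR| = |R − S| = 6.960.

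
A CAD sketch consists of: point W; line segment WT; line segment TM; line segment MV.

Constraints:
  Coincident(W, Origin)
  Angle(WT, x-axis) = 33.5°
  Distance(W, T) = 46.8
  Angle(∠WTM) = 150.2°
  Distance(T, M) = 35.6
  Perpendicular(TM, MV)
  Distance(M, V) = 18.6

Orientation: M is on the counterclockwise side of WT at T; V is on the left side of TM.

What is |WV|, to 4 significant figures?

76.35

∠WTM = 150.2°, so TM runs at 33.5° + (180° − 150.2°) = 63.30° from the x-axis; with |TM| = 35.6, M = T + 35.6·(cos 63.30°, sin 63.30°) = (55.02, 57.63). The perpendicularity gives MV at right angles to TM; with |MV| = 18.6 on the left of TM, V = M + 18.6·(-0.8934, 0.4493) = (38.40, 65.99). Then |WV| = |V − W| = 76.35.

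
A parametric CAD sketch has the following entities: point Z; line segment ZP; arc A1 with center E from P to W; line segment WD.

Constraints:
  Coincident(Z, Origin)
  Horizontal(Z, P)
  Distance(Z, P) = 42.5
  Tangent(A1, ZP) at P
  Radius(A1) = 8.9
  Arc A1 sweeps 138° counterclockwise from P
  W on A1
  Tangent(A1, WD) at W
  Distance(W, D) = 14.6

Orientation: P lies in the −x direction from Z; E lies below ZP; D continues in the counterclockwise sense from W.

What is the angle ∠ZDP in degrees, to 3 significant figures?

67.0°

Z is at the origin; ZP is horizontal with |ZP| = 42.5 and P on the −x side, so P = (-42.5, 0.00). The tangent condition forces EP to be normal to ZP, so E = P + (0, -8.9) = (-42.5, -8.90). On A1, P sits at bearing 90° from E; a 138° counterclockwise sweep puts W at bearing 228°, so W = E + 8.9·(cos 228°, sin 228°) = (-48.5, -15.5). The tangent condition forces EW to be normal to WD, so WD runs along (−sin 228°, cos 228°); with |WD| = 14.6, D = (-37.6, -25.3). Then cos ∠ZDP = DZ·DP / (|DZ||DP|), giving 67.0°.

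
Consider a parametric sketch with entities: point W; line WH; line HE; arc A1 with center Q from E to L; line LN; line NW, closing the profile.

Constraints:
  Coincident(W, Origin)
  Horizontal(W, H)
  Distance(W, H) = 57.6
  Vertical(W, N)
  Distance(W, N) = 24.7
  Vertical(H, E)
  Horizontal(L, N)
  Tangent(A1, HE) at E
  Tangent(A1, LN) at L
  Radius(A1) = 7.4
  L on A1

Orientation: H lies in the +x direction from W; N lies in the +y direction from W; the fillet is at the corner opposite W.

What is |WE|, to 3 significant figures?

60.1

The virtual corner opposite W is at (57.6, 24.7). The tangent condition forces QE to be normal to HE and since A1 is tangent to LN there, QL ⟂ LN, with radius 7.4, so the center Q sits 7.4 in from both sides at Q = (50.2, 17.3). That places the tangent points at E = (57.6, 17.3) on HE and L = (50.2, 24.7) on LN. Then |WE| = |E − W| = 60.1.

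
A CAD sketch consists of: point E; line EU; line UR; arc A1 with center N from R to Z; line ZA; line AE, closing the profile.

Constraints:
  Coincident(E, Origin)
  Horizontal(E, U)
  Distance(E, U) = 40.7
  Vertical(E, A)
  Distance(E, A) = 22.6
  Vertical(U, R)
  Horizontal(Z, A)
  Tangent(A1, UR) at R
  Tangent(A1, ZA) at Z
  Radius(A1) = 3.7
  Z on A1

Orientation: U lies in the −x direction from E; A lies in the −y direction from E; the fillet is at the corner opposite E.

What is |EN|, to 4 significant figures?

41.55

E and A share the same x with |EA| = 22.6 and A on the −y side, so A = (0.000, -22.60). The virtual corner opposite E is at (-40.70, -22.60). A1 meets UR tangentially, so NR is at right angles to UR and tangency of A1 to ZA means the radius NZ is perpendicular to ZA, with radius 3.7, so the center N sits 3.7 in from both sides at N = (-37.00, -18.90). Then |EN| = |N − E| = 41.55.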